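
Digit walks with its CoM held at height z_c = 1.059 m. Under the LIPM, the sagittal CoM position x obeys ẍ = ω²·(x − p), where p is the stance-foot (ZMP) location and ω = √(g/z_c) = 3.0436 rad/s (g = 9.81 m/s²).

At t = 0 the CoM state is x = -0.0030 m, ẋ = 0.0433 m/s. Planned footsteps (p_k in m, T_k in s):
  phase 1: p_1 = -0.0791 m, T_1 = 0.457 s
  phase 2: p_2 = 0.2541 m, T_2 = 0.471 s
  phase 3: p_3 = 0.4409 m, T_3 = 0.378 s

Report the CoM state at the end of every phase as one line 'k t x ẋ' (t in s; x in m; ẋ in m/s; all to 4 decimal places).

1 0.4570 0.1101 0.5290
2 0.9280 0.2787 0.3054
3 1.3060 0.3015 -0.1712

phase 1: p=-0.0791, T=0.457, ωT=1.390925, cosh=2.133706, sinh=1.884861; start (x,ẋ)=(-0.003000, 0.043300) → end (x,ẋ)=(0.110090, 0.528957)
phase 2: p=0.2541, T=0.471, ωT=1.433536, cosh=2.215982, sinh=1.977518; start (x,ẋ)=(0.110090, 0.528957) → end (x,ẋ)=(0.278656, 0.305396)
phase 3: p=0.4409, T=0.378, ωT=1.150481, cosh=1.738098, sinh=1.421614; start (x,ẋ)=(0.278656, 0.305396) → end (x,ẋ)=(0.301549, -0.171193)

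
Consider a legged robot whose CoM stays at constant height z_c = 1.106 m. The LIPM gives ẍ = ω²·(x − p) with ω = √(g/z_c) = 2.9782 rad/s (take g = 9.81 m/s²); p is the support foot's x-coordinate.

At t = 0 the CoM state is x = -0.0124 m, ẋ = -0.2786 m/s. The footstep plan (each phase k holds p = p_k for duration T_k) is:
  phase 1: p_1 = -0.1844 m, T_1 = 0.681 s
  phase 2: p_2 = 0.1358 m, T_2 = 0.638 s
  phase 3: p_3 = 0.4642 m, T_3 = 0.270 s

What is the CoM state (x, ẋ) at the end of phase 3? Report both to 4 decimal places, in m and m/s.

x = 2.0767, ẋ = 5.2968

phase 1: p=-0.1844, T=0.681, ωT=2.028154, cosh=3.865812, sinh=3.734234; start (x,ẋ)=(-0.012400, -0.278600) → end (x,ẋ)=(0.131195, 0.835847)
phase 2: p=0.1358, T=0.638, ωT=1.900092, cosh=3.418031, sinh=3.268476; start (x,ẋ)=(0.131195, 0.835847) → end (x,ẋ)=(1.037376, 2.812130)
phase 3: p=0.4642, T=0.270, ωT=0.804114, cosh=1.341100, sinh=0.893616; start (x,ẋ)=(1.037376, 2.812130) → end (x,ẋ)=(2.076673, 5.296780)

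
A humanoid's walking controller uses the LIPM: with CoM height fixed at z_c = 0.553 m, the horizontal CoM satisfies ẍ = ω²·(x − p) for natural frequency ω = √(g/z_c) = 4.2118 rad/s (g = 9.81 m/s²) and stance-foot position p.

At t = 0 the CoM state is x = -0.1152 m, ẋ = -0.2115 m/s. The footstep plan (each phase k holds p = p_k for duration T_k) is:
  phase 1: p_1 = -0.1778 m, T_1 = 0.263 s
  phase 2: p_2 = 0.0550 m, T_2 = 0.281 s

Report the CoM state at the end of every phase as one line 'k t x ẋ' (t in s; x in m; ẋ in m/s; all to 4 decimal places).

phase 1: p=-0.1778, T=0.263, ωT=1.107703, cosh=1.678857, sinh=1.348540; start (x,ẋ)=(-0.115200, -0.211500) → end (x,ẋ)=(-0.140422, 0.000476)
phase 2: p=0.0550, T=0.281, ωT=1.183516, cosh=1.786018, sinh=1.479818; start (x,ẋ)=(-0.140422, 0.000476) → end (x,ẋ)=(-0.293860, -1.217155)

1 0.2630 -0.1404 0.0005
2 0.5440 -0.2939 -1.2172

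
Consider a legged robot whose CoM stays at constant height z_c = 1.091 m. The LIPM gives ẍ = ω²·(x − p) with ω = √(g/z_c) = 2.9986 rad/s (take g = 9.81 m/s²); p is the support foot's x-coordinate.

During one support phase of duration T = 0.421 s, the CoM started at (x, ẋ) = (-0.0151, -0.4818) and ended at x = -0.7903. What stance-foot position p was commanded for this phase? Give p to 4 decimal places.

p = 0.5507

ωT = 2.9986·0.421 = 1.262411; cosh(ωT) = 1.908451, sinh(ωT) = 1.625480
x(T) = p + (x₀−p)·cosh(ωT) + (ẋ₀/ω)·sinh(ωT) ⇒ p·(1 − cosh) = x(T) − x₀·cosh − (ẋ₀/ω)·sinh
numerator   = -0.7903 − (-0.0151)·1.908451 − (-0.4818/2.9986)·1.625480 = -0.500309
denominator = 1 − 1.908451 = -0.908451
p = -0.500309 / -0.908451 = 0.5507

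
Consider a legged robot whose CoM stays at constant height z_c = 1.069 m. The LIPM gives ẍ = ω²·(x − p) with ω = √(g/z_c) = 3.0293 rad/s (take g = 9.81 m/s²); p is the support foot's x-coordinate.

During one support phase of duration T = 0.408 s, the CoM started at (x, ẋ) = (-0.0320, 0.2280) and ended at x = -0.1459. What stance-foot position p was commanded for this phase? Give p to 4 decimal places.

p = 0.2364

ωT = 3.0293·0.408 = 1.235954; cosh(ωT) = 1.866109, sinh(ωT) = 1.575552
x(T) = p + (x₀−p)·cosh(ωT) + (ẋ₀/ω)·sinh(ωT) ⇒ p·(1 − cosh) = x(T) − x₀·cosh − (ẋ₀/ω)·sinh
numerator   = -0.1459 − (-0.0320)·1.866109 − (0.2280/3.0293)·1.575552 = -0.204768
denominator = 1 − 1.866109 = -0.866109
p = -0.204768 / -0.866109 = 0.2364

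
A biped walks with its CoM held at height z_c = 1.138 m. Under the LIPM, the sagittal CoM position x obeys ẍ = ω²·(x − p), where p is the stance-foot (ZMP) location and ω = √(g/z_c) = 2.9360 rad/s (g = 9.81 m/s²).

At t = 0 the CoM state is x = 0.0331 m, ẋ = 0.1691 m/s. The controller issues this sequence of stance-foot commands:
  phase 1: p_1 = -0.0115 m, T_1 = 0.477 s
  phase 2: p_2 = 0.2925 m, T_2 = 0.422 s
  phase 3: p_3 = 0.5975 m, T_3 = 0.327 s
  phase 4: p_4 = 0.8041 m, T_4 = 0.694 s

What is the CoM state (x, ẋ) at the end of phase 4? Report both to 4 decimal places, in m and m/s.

x = 0.7585, ẋ = 0.0028

phase 1: p=-0.0115, T=0.477, ωT=1.400472, cosh=2.151798, sinh=1.905317; start (x,ẋ)=(0.033100, 0.169100) → end (x,ẋ)=(0.194208, 0.613362)
phase 2: p=0.2925, T=0.422, ωT=1.238992, cosh=1.870904, sinh=1.581228; start (x,ẋ)=(0.194208, 0.613362) → end (x,ẋ)=(0.438940, 0.691220)
phase 3: p=0.5975, T=0.327, ωT=0.960072, cosh=1.497375, sinh=1.114510; start (x,ẋ)=(0.438940, 0.691220) → end (x,ẋ)=(0.622464, 0.516175)
phase 4: p=0.8041, T=0.694, ωT=2.037584, cosh=3.901197, sinh=3.770854; start (x,ẋ)=(0.622464, 0.516175) → end (x,ẋ)=(0.758452, 0.002767)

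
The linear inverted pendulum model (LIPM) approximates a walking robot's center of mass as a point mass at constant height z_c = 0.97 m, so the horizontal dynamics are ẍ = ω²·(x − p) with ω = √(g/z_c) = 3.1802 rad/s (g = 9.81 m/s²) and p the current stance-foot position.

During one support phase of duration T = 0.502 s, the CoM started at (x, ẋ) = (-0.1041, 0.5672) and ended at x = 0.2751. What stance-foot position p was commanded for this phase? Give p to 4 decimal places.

ωT = 3.1802·0.502 = 1.596460; cosh(ωT) = 2.569072, sinh(ωT) = 2.366460
x(T) = p + (x₀−p)·cosh(ωT) + (ẋ₀/ω)·sinh(ωT) ⇒ p·(1 − cosh) = x(T) − x₀·cosh − (ẋ₀/ω)·sinh
numerator   = 0.2751 − (-0.1041)·2.569072 − (0.5672/3.1802)·2.366460 = 0.120474
denominator = 1 − 2.569072 = -1.569072
p = 0.120474 / -1.569072 = -0.0768

p = -0.0768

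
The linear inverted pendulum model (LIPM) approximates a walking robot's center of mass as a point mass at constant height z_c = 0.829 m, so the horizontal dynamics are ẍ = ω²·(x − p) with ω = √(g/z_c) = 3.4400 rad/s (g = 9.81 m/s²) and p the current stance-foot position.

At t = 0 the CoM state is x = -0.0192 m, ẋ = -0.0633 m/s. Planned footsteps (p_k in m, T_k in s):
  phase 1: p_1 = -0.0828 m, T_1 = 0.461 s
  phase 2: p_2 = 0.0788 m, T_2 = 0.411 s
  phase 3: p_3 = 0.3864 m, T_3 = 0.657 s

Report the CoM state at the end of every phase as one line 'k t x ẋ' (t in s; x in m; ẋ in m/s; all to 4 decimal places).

phase 1: p=-0.0828, T=0.461, ωT=1.585840, cosh=2.544084, sinh=2.339308; start (x,ẋ)=(-0.019200, -0.063300) → end (x,ẋ)=(0.035958, 0.350763)
phase 2: p=0.0788, T=0.411, ωT=1.413840, cosh=2.177461, sinh=1.934253; start (x,ẋ)=(0.035958, 0.350763) → end (x,ẋ)=(0.182741, 0.478707)
phase 3: p=0.3864, T=0.657, ωT=2.260080, cosh=4.844099, sinh=4.739757; start (x,ẋ)=(0.182741, 0.478707) → end (x,ẋ)=(0.059433, -1.001717)

1 0.4610 0.0360 0.3508
2 0.8720 0.1827 0.4787
3 1.5290 0.0594 -1.0017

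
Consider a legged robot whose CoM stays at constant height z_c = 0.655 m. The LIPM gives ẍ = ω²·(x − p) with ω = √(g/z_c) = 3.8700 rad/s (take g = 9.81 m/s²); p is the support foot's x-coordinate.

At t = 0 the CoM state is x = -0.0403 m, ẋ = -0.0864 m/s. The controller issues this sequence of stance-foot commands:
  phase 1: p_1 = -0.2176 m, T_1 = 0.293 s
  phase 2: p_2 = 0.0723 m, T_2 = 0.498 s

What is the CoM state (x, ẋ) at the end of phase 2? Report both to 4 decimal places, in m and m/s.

phase 1: p=-0.2176, T=0.293, ωT=1.133910, cosh=1.714778, sinh=1.393006; start (x,ẋ)=(-0.040300, -0.086400) → end (x,ẋ)=(0.055331, 0.807655)
phase 2: p=0.0723, T=0.498, ωT=1.927260, cosh=3.508103, sinh=3.362556; start (x,ẋ)=(0.055331, 0.807655) → end (x,ẋ)=(0.714523, 2.612513)

x = 0.7145, ẋ = 2.6125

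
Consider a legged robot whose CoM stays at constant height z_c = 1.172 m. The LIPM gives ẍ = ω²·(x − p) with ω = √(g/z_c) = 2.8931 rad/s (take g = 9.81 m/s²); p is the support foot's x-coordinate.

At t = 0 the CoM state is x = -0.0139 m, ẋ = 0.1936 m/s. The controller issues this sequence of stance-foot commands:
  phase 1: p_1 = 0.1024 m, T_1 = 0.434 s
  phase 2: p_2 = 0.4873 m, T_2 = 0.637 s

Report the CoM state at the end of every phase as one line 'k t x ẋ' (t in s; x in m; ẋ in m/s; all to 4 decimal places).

phase 1: p=0.1024, T=0.434, ωT=1.255605, cosh=1.897433, sinh=1.612530; start (x,ẋ)=(-0.013900, 0.193600) → end (x,ẋ)=(-0.010364, -0.175221)
phase 2: p=0.4873, T=0.637, ωT=1.842905, cosh=3.236606, sinh=3.078249; start (x,ẋ)=(-0.010364, -0.175221) → end (x,ẋ)=(-1.309878, -4.999162)

1 0.4340 -0.0104 -0.1752
2 1.0710 -1.3099 -4.9992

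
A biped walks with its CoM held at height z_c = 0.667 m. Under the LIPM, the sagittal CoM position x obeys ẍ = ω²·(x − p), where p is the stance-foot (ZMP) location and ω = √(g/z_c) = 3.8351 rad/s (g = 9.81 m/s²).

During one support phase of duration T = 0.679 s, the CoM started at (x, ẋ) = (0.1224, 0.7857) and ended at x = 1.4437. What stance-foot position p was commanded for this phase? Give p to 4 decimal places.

ωT = 3.8351·0.679 = 2.604033; cosh(ωT) = 6.796060, sinh(ωT) = 6.722085
x(T) = p + (x₀−p)·cosh(ωT) + (ẋ₀/ω)·sinh(ωT) ⇒ p·(1 − cosh) = x(T) − x₀·cosh − (ẋ₀/ω)·sinh
numerator   = 1.4437 − (0.1224)·6.796060 − (0.7857/3.8351)·6.722085 = -0.765297
denominator = 1 − 6.796060 = -5.796060
p = -0.765297 / -5.796060 = 0.1320

p = 0.1320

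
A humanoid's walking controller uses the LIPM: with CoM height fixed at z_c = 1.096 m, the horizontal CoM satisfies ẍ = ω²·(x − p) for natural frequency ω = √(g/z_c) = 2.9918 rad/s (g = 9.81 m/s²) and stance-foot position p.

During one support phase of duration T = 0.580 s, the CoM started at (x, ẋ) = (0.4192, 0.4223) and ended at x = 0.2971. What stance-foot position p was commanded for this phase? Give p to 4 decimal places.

p = 0.6843

ωT = 2.9918·0.580 = 1.735244; cosh(ωT) = 2.923334, sinh(ωT) = 2.746977
x(T) = p + (x₀−p)·cosh(ωT) + (ẋ₀/ω)·sinh(ωT) ⇒ p·(1 − cosh) = x(T) − x₀·cosh − (ẋ₀/ω)·sinh
numerator   = 0.2971 − (0.4192)·2.923334 − (0.4223/2.9918)·2.746977 = -1.316104
denominator = 1 − 2.923334 = -1.923334
p = -1.316104 / -1.923334 = 0.6843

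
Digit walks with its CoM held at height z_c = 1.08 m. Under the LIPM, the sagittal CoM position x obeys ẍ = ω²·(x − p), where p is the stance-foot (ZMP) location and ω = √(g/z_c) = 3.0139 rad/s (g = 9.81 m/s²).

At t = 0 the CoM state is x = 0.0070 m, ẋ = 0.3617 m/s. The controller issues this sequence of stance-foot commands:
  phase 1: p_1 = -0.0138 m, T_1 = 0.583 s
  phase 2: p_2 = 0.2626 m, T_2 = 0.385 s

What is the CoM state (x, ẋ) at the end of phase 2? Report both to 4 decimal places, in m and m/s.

x = 1.0777, ẋ = 2.7338

phase 1: p=-0.0138, T=0.583, ωT=1.757104, cosh=2.984086, sinh=2.811542; start (x,ẋ)=(0.007000, 0.361700) → end (x,ẋ)=(0.385684, 1.255597)
phase 2: p=0.2626, T=0.385, ωT=1.160351, cosh=1.752215, sinh=1.438839; start (x,ẋ)=(0.385684, 1.255597) → end (x,ẋ)=(1.077693, 2.733831)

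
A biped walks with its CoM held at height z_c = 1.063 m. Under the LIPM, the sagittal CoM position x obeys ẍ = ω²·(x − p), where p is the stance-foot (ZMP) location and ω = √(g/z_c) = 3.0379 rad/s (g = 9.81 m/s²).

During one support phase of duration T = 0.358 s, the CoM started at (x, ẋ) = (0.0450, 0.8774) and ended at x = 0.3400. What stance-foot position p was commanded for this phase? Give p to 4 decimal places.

ωT = 3.0379·0.358 = 1.087568; cosh(ωT) = 1.652043, sinh(ωT) = 1.315007
x(T) = p + (x₀−p)·cosh(ωT) + (ẋ₀/ω)·sinh(ωT) ⇒ p·(1 − cosh) = x(T) − x₀·cosh − (ẋ₀/ω)·sinh
numerator   = 0.3400 − (0.0450)·1.652043 − (0.8774/3.0379)·1.315007 = -0.114140
denominator = 1 − 1.652043 = -0.652043
p = -0.114140 / -0.652043 = 0.1750

p = 0.1750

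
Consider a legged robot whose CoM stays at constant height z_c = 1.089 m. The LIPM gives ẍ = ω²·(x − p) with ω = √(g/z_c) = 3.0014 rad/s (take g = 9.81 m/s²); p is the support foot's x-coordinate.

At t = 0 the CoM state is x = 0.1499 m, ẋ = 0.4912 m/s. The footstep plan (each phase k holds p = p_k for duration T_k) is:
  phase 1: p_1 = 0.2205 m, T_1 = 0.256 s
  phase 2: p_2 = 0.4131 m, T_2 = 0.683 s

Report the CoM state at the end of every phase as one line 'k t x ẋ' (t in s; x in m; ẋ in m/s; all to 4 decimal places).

phase 1: p=0.2205, T=0.256, ωT=0.768358, cosh=1.309999, sinh=0.846225; start (x,ẋ)=(0.149900, 0.491200) → end (x,ẋ)=(0.266505, 0.464157)
phase 2: p=0.4131, T=0.683, ωT=2.049956, cosh=3.948151, sinh=3.819410; start (x,ẋ)=(0.266505, 0.464157) → end (x,ẋ)=(0.424980, 0.152056)

1 0.2560 0.2665 0.4642
2 0.9390 0.4250 0.1521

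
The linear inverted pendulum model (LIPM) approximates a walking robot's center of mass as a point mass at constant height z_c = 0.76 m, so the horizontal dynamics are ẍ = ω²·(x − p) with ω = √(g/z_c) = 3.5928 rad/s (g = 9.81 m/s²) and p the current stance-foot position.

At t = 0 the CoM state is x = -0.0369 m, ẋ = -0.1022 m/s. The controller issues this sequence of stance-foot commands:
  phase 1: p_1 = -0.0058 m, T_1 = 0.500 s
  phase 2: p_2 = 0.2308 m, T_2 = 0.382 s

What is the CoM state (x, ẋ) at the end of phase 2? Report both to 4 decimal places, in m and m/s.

phase 1: p=-0.0058, T=0.500, ωT=1.796400, cosh=3.096901, sinh=2.931006; start (x,ẋ)=(-0.036900, -0.102200) → end (x,ẋ)=(-0.185488, -0.644002)
phase 2: p=0.2308, T=0.382, ωT=1.372450, cosh=2.099244, sinh=1.845759; start (x,ẋ)=(-0.185488, -0.644002) → end (x,ẋ)=(-0.973940, -4.112511)

x = -0.9739, ẋ = -4.1125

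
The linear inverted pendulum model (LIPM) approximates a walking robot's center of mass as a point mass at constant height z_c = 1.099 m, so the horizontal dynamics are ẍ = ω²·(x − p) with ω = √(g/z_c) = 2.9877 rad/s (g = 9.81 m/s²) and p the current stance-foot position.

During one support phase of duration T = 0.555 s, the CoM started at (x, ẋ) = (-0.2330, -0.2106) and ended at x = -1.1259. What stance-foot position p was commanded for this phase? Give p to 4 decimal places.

p = 0.1824

ωT = 2.9877·0.555 = 1.658173; cosh(ωT) = 2.720100, sinh(ωT) = 2.529613
x(T) = p + (x₀−p)·cosh(ωT) + (ẋ₀/ω)·sinh(ωT) ⇒ p·(1 − cosh) = x(T) − x₀·cosh − (ẋ₀/ω)·sinh
numerator   = -1.1259 − (-0.2330)·2.720100 − (-0.2106/2.9877)·2.529613 = -0.313807
denominator = 1 − 2.720100 = -1.720100
p = -0.313807 / -1.720100 = 0.1824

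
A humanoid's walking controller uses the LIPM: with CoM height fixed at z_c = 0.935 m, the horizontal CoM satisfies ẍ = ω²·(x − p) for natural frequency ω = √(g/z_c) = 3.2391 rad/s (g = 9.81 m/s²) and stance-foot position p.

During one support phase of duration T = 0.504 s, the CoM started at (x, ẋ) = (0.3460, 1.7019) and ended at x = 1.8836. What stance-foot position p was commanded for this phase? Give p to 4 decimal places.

p = 0.1982

ωT = 3.2391·0.504 = 1.632506; cosh(ωT) = 2.656061, sinh(ωT) = 2.460622
x(T) = p + (x₀−p)·cosh(ωT) + (ẋ₀/ω)·sinh(ωT) ⇒ p·(1 − cosh) = x(T) − x₀·cosh − (ẋ₀/ω)·sinh
numerator   = 1.8836 − (0.3460)·2.656061 − (1.7019/3.2391)·2.460622 = -0.328266
denominator = 1 − 2.656061 = -1.656061
p = -0.328266 / -1.656061 = 0.1982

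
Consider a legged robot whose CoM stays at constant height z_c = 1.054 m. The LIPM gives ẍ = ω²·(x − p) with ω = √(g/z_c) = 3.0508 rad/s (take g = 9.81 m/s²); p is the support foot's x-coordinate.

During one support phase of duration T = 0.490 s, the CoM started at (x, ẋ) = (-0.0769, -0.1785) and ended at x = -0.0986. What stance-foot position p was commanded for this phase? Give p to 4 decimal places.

p = -0.1531

ωT = 3.0508·0.490 = 1.494892; cosh(ωT) = 2.341564, sinh(ωT) = 2.117291
x(T) = p + (x₀−p)·cosh(ωT) + (ẋ₀/ω)·sinh(ωT) ⇒ p·(1 − cosh) = x(T) − x₀·cosh − (ẋ₀/ω)·sinh
numerator   = -0.0986 − (-0.0769)·2.341564 − (-0.1785/3.0508)·2.117291 = 0.205347
denominator = 1 − 2.341564 = -1.341564
p = 0.205347 / -1.341564 = -0.1531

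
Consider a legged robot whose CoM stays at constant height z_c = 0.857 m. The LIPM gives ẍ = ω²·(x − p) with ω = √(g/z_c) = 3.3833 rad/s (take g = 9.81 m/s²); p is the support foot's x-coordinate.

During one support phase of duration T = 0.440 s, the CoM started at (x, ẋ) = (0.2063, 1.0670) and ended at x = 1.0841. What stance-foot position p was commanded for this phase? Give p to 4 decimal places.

p = 0.0447

ωT = 3.3833·0.440 = 1.488652; cosh(ωT) = 2.328398, sinh(ωT) = 2.102721
x(T) = p + (x₀−p)·cosh(ωT) + (ẋ₀/ω)·sinh(ωT) ⇒ p·(1 − cosh) = x(T) − x₀·cosh − (ẋ₀/ω)·sinh
numerator   = 1.0841 − (0.2063)·2.328398 − (1.0670/3.3833)·2.102721 = -0.059389
denominator = 1 − 2.328398 = -1.328398
p = -0.059389 / -1.328398 = 0.0447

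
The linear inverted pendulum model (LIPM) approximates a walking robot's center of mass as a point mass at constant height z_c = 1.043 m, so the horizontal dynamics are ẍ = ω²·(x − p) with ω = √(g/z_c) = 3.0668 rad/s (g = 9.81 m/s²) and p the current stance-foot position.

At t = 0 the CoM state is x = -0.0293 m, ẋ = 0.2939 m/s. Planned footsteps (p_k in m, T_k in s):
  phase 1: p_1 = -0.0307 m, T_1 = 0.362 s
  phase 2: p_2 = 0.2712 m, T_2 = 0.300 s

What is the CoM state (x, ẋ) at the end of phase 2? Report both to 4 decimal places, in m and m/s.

x = 0.1963, ẋ = 0.1773

phase 1: p=-0.0307, T=0.362, ωT=1.110182, cosh=1.682204, sinh=1.352705; start (x,ẋ)=(-0.029300, 0.293900) → end (x,ẋ)=(0.101289, 0.500208)
phase 2: p=0.2712, T=0.300, ωT=0.920040, cosh=1.453947, sinh=1.055444; start (x,ẋ)=(0.101289, 0.500208) → end (x,ẋ)=(0.196305, 0.177300)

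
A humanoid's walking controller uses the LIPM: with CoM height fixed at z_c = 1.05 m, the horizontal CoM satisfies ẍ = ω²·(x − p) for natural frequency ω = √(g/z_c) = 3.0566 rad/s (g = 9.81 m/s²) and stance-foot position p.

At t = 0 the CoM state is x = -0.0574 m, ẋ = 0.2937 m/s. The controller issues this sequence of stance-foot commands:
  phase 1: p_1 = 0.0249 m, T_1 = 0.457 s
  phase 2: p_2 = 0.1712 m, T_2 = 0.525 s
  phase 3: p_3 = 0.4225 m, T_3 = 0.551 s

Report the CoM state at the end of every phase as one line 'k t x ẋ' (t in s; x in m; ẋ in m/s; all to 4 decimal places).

phase 1: p=0.0249, T=0.457, ωT=1.396866, cosh=2.144941, sinh=1.897570; start (x,ẋ)=(-0.057400, 0.293700) → end (x,ẋ)=(0.030703, 0.152620)
phase 2: p=0.1712, T=0.525, ωT=1.604715, cosh=2.588694, sinh=2.387747; start (x,ẋ)=(0.030703, 0.152620) → end (x,ẋ)=(-0.073279, -0.630312)
phase 3: p=0.4225, T=0.551, ωT=1.684187, cosh=2.786831, sinh=2.601236; start (x,ẋ)=(-0.073279, -0.630312) → end (x,ẋ)=(-1.495563, -5.698482)

1 0.4570 0.0307 0.1526
2 0.9820 -0.0733 -0.6303
3 1.5330 -1.4956 -5.6985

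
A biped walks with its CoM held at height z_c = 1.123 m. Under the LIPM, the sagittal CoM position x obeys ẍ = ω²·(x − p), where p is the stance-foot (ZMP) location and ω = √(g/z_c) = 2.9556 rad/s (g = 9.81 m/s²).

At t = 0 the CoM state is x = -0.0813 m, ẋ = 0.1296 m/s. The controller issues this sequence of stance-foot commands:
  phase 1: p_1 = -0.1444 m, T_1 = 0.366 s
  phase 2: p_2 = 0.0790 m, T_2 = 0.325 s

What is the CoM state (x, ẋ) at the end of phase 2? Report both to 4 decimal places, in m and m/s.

x = 0.1578, ẋ = 0.4782

phase 1: p=-0.1444, T=0.366, ωT=1.081750, cosh=1.644419, sinh=1.305417; start (x,ẋ)=(-0.081300, 0.129600) → end (x,ẋ)=(0.016604, 0.456575)
phase 2: p=0.0790, T=0.325, ωT=0.960570, cosh=1.497930, sinh=1.115255; start (x,ẋ)=(0.016604, 0.456575) → end (x,ẋ)=(0.157817, 0.478245)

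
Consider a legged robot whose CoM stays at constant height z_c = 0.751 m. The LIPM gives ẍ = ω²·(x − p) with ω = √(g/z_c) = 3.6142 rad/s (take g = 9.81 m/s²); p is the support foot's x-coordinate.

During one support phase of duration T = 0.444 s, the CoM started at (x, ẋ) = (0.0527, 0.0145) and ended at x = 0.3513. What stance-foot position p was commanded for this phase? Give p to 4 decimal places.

ωT = 3.6142·0.444 = 1.604705; cosh(ωT) = 2.588670, sinh(ωT) = 2.387721
x(T) = p + (x₀−p)·cosh(ωT) + (ẋ₀/ω)·sinh(ωT) ⇒ p·(1 − cosh) = x(T) − x₀·cosh − (ẋ₀/ω)·sinh
numerator   = 0.3513 − (0.0527)·2.588670 − (0.0145/3.6142)·2.387721 = 0.205298
denominator = 1 − 2.588670 = -1.588670
p = 0.205298 / -1.588670 = -0.1292

p = -0.1292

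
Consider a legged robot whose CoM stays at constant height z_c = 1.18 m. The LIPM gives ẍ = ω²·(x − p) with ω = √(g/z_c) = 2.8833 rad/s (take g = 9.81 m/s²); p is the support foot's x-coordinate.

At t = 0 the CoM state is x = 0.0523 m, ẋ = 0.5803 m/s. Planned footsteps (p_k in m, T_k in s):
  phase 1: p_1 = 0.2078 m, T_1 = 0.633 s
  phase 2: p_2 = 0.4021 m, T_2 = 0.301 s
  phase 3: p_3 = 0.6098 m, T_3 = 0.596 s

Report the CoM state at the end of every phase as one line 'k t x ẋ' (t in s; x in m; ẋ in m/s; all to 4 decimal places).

1 0.6330 0.3210 0.4922
2 0.9340 0.4559 0.4600
3 1.5300 0.5976 0.1268

phase 1: p=0.2078, T=0.633, ωT=1.825129, cosh=3.182396, sinh=3.021199; start (x,ẋ)=(0.052300, 0.580300) → end (x,ẋ)=(0.320991, 0.492180)
phase 2: p=0.4021, T=0.301, ωT=0.867873, cosh=1.400842, sinh=0.980998; start (x,ẋ)=(0.320991, 0.492180) → end (x,ẋ)=(0.455936, 0.460050)
phase 3: p=0.6098, T=0.596, ωT=1.718447, cosh=2.877603, sinh=2.698258; start (x,ẋ)=(0.455936, 0.460050) → end (x,ẋ)=(0.597566, 0.126798)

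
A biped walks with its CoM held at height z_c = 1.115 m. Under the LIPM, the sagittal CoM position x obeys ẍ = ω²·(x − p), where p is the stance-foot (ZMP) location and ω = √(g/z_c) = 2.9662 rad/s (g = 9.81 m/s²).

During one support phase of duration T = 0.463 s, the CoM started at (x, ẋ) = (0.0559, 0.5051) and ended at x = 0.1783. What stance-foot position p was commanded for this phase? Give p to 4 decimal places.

ωT = 2.9662·0.463 = 1.373351; cosh(ωT) = 2.100908, sinh(ωT) = 1.847651
x(T) = p + (x₀−p)·cosh(ωT) + (ẋ₀/ω)·sinh(ωT) ⇒ p·(1 − cosh) = x(T) − x₀·cosh − (ẋ₀/ω)·sinh
numerator   = 0.1783 − (0.0559)·2.100908 − (0.5051/2.9662)·1.847651 = -0.253768
denominator = 1 − 2.100908 = -1.100908
p = -0.253768 / -1.100908 = 0.2305

p = 0.2305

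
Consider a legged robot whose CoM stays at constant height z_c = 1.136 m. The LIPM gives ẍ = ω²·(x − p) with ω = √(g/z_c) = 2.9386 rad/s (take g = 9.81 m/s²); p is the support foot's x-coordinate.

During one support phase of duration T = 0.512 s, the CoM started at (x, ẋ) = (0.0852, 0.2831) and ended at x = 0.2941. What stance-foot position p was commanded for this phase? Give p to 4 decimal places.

ωT = 2.9386·0.512 = 1.504563; cosh(ωT) = 2.362150, sinh(ωT) = 2.140036
x(T) = p + (x₀−p)·cosh(ωT) + (ẋ₀/ω)·sinh(ωT) ⇒ p·(1 − cosh) = x(T) − x₀·cosh − (ẋ₀/ω)·sinh
numerator   = 0.2941 − (0.0852)·2.362150 − (0.2831/2.9386)·2.140036 = -0.113323
denominator = 1 − 2.362150 = -1.362150
p = -0.113323 / -1.362150 = 0.0832

p = 0.0832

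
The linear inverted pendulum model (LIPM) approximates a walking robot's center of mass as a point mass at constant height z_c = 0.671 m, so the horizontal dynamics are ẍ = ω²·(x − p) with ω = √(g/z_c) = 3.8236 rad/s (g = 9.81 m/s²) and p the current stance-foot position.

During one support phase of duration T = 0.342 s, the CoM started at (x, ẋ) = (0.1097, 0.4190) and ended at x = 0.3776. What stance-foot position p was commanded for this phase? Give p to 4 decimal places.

ωT = 3.8236·0.342 = 1.307671; cosh(ωT) = 1.984001, sinh(ωT) = 1.713552
x(T) = p + (x₀−p)·cosh(ωT) + (ẋ₀/ω)·sinh(ωT) ⇒ p·(1 − cosh) = x(T) − x₀·cosh − (ẋ₀/ω)·sinh
numerator   = 0.3776 − (0.1097)·1.984001 − (0.4190/3.8236)·1.713552 = -0.027820
denominator = 1 − 1.984001 = -0.984001
p = -0.027820 / -0.984001 = 0.0283

p = 0.0283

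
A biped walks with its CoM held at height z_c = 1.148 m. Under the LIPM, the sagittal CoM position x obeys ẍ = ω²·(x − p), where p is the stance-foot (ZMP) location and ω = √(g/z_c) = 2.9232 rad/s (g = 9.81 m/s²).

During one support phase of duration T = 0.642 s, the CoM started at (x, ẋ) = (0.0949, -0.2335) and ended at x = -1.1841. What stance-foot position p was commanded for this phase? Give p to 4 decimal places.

ωT = 2.9232·0.642 = 1.876694; cosh(ωT) = 3.342486, sinh(ωT) = 3.189391
x(T) = p + (x₀−p)·cosh(ωT) + (ẋ₀/ω)·sinh(ωT) ⇒ p·(1 − cosh) = x(T) − x₀·cosh − (ẋ₀/ω)·sinh
numerator   = -1.1841 − (0.0949)·3.342486 − (-0.2335/2.9232)·3.189391 = -1.246539
denominator = 1 − 3.342486 = -2.342486
p = -1.246539 / -2.342486 = 0.5321

p = 0.5321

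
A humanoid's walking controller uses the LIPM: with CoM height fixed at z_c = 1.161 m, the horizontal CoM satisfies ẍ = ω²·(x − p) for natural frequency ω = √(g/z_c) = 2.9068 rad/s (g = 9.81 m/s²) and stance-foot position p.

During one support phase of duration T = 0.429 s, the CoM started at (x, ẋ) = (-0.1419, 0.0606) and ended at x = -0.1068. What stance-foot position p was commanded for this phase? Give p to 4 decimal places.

ωT = 2.9068·0.429 = 1.247017; cosh(ωT) = 1.883654, sinh(ωT) = 1.596293
x(T) = p + (x₀−p)·cosh(ωT) + (ẋ₀/ω)·sinh(ωT) ⇒ p·(1 − cosh) = x(T) − x₀·cosh − (ẋ₀/ω)·sinh
numerator   = -0.1068 − (-0.1419)·1.883654 − (0.0606/2.9068)·1.596293 = 0.127212
denominator = 1 − 1.883654 = -0.883654
p = 0.127212 / -0.883654 = -0.1440

p = -0.1440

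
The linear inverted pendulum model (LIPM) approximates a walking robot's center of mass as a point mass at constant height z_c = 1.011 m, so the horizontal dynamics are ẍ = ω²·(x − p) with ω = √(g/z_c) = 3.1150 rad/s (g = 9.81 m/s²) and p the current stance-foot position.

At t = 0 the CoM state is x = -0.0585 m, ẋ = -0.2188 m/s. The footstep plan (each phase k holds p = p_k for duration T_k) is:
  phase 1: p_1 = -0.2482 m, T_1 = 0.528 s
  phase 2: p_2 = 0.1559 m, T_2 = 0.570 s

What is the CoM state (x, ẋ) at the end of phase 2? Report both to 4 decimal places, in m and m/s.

phase 1: p=-0.2482, T=0.528, ωT=1.644720, cosh=2.686313, sinh=2.493246; start (x,ẋ)=(-0.058500, -0.218800) → end (x,ẋ)=(0.086266, 0.885533)
phase 2: p=0.1559, T=0.570, ωT=1.775550, cosh=3.036459, sinh=2.867068; start (x,ẋ)=(0.086266, 0.885533) → end (x,ẋ)=(0.759510, 2.066988)

x = 0.7595, ẋ = 2.0670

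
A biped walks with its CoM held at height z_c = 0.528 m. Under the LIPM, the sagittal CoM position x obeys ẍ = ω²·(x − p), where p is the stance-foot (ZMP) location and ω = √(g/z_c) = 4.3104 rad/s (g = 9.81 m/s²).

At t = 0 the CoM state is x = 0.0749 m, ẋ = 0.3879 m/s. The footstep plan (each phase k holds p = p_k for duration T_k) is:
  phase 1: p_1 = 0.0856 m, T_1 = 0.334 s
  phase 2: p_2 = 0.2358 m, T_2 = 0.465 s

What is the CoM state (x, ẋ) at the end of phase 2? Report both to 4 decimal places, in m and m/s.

x = 0.9081, ẋ = 2.9992

phase 1: p=0.0856, T=0.334, ωT=1.439674, cosh=2.228162, sinh=1.991157; start (x,ẋ)=(0.074900, 0.387900) → end (x,ẋ)=(0.240946, 0.772469)
phase 2: p=0.2358, T=0.465, ωT=2.004336, cosh=3.777957, sinh=3.643207; start (x,ẋ)=(0.240946, 0.772469) → end (x,ẋ)=(0.908143, 2.999169)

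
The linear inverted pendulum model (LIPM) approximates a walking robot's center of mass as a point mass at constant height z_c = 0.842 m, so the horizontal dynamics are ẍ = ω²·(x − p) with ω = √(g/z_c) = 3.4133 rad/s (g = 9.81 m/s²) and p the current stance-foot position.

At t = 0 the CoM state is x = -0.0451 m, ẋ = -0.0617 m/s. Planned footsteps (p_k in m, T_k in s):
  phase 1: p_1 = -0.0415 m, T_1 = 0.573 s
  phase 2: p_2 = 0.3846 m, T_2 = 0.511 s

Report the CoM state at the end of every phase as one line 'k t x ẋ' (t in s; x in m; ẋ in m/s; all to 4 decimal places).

phase 1: p=-0.0415, T=0.573, ωT=1.955821, cosh=3.605584, sinh=3.464136; start (x,ẋ)=(-0.045100, -0.061700) → end (x,ẋ)=(-0.117099, -0.265031)
phase 2: p=0.3846, T=0.511, ωT=1.744196, cosh=2.948043, sinh=2.773258; start (x,ẋ)=(-0.117099, -0.265031) → end (x,ẋ)=(-1.309765, -5.530388)

1 0.5730 -0.1171 -0.2650
2 1.0840 -1.3098 -5.5304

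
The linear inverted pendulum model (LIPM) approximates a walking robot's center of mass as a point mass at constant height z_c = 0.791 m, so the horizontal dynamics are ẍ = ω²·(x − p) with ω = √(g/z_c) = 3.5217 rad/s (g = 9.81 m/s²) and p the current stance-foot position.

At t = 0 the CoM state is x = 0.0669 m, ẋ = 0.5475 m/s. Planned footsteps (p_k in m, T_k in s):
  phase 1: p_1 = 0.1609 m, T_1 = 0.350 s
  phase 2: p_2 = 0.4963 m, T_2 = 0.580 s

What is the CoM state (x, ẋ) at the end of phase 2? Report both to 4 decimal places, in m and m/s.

x = -0.0104, ẋ = -1.5981

phase 1: p=0.1609, T=0.350, ωT=1.232595, cosh=1.860827, sinh=1.569292; start (x,ẋ)=(0.066900, 0.547500) → end (x,ẋ)=(0.229952, 0.499305)
phase 2: p=0.4963, T=0.580, ωT=2.042586, cosh=3.920108, sinh=3.790415; start (x,ẋ)=(0.229952, 0.499305) → end (x,ẋ)=(-0.010411, -1.598076)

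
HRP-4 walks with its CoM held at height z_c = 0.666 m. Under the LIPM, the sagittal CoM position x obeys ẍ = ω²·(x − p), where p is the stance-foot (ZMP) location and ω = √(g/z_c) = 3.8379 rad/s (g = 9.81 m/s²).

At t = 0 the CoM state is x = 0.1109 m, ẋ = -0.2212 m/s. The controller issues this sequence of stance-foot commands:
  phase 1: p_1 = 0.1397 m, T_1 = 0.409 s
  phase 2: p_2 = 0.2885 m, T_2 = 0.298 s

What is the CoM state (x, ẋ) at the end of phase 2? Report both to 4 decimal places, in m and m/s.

x = -0.6195, ẋ = -3.3101

phase 1: p=0.1397, T=0.409, ωT=1.569701, cosh=2.506660, sinh=2.298552; start (x,ẋ)=(0.110900, -0.221200) → end (x,ẋ)=(-0.064970, -0.808536)
phase 2: p=0.2885, T=0.298, ωT=1.143694, cosh=1.728490, sinh=1.409850; start (x,ẋ)=(-0.064970, -0.808536) → end (x,ẋ)=(-0.619485, -3.310127)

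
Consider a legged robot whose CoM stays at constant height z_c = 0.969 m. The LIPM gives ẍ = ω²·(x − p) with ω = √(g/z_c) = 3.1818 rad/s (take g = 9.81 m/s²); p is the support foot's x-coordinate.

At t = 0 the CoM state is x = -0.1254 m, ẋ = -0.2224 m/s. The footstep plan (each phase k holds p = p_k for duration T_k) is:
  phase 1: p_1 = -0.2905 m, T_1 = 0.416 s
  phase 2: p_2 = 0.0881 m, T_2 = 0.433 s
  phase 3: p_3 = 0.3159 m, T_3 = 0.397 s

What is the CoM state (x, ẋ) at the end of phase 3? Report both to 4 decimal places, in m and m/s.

phase 1: p=-0.2905, T=0.416, ωT=1.323629, cosh=2.011599, sinh=1.745431; start (x,ẋ)=(-0.125400, -0.222400) → end (x,ẋ)=(-0.080386, 0.469522)
phase 2: p=0.0881, T=0.433, ωT=1.377719, cosh=2.109000, sinh=1.856847; start (x,ẋ)=(-0.080386, 0.469522) → end (x,ẋ)=(0.006768, -0.005215)
phase 3: p=0.3159, T=0.397, ωT=1.263175, cosh=1.909693, sinh=1.626938; start (x,ẋ)=(0.006768, -0.005215) → end (x,ẋ)=(-0.277115, -1.610211)

x = -0.2771, ẋ = -1.6102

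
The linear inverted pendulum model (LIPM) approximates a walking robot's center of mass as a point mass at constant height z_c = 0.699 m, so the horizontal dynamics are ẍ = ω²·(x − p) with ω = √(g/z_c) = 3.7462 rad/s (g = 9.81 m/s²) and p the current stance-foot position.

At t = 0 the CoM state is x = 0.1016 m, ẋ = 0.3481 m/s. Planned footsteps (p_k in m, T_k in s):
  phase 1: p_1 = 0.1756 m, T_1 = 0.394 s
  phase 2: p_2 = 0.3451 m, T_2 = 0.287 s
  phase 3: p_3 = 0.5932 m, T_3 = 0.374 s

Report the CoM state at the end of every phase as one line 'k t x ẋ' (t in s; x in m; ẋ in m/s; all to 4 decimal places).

phase 1: p=0.1756, T=0.394, ωT=1.476003, cosh=2.301985, sinh=2.073436; start (x,ẋ)=(0.101600, 0.348100) → end (x,ẋ)=(0.197918, 0.226526)
phase 2: p=0.3451, T=0.287, ωT=1.075159, cosh=1.635852, sinh=1.294608; start (x,ẋ)=(0.197918, 0.226526) → end (x,ẋ)=(0.182615, -0.343248)
phase 3: p=0.5932, T=0.374, ωT=1.401079, cosh=2.152954, sinh=1.906623; start (x,ẋ)=(0.182615, -0.343248) → end (x,ẋ)=(-0.465465, -3.671635)

1 0.3940 0.1979 0.2265
2 0.6810 0.1826 -0.3432
3 1.0550 -0.4655 -3.6716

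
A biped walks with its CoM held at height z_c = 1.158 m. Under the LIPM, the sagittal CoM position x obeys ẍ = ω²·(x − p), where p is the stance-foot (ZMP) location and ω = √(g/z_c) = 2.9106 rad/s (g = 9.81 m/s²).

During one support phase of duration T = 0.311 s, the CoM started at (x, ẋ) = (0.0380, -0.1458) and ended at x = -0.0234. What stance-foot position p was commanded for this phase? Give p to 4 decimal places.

ωT = 2.9106·0.311 = 0.905197; cosh(ωT) = 1.438440, sinh(ωT) = 1.033978
x(T) = p + (x₀−p)·cosh(ωT) + (ẋ₀/ω)·sinh(ωT) ⇒ p·(1 − cosh) = x(T) − x₀·cosh − (ẋ₀/ω)·sinh
numerator   = -0.0234 − (0.0380)·1.438440 − (-0.1458/2.9106)·1.033978 = -0.026266
denominator = 1 − 1.438440 = -0.438440
p = -0.026266 / -0.438440 = 0.0599

p = 0.0599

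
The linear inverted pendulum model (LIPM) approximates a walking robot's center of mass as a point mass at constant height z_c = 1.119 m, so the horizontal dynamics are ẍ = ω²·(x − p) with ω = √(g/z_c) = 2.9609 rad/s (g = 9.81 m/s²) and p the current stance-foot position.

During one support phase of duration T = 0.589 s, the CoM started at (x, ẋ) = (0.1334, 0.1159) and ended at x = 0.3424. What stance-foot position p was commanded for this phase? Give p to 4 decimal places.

ωT = 2.9609·0.589 = 1.743970; cosh(ωT) = 2.947416, sinh(ωT) = 2.772591
x(T) = p + (x₀−p)·cosh(ωT) + (ẋ₀/ω)·sinh(ωT) ⇒ p·(1 − cosh) = x(T) − x₀·cosh − (ẋ₀/ω)·sinh
numerator   = 0.3424 − (0.1334)·2.947416 − (0.1159/2.9609)·2.772591 = -0.159314
denominator = 1 − 2.947416 = -1.947416
p = -0.159314 / -1.947416 = 0.0818

p = 0.0818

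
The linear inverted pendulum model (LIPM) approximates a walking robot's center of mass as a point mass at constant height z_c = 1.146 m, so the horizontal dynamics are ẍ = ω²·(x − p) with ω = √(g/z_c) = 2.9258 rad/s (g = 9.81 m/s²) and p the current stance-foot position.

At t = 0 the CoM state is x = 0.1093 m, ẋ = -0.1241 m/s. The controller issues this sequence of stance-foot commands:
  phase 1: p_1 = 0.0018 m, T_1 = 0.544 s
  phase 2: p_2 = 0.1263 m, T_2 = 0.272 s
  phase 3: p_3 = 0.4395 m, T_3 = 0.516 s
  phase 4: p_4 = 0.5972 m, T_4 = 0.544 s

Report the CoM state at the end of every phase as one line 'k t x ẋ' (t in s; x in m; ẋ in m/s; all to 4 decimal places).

1 0.5440 0.1769 0.4230
2 0.8160 0.3214 0.6948
3 1.3320 0.6703 0.9052
4 1.8760 1.5125 2.8187

phase 1: p=0.0018, T=0.544, ωT=1.591635, cosh=2.557683, sinh=2.354091; start (x,ẋ)=(0.109300, -0.124100) → end (x,ẋ)=(0.176900, 0.423008)
phase 2: p=0.1263, T=0.272, ωT=0.795818, cosh=1.333732, sinh=0.882520; start (x,ẋ)=(0.176900, 0.423008) → end (x,ẋ)=(0.321381, 0.694834)
phase 3: p=0.4395, T=0.516, ωT=1.509713, cosh=2.373202, sinh=2.152229; start (x,ẋ)=(0.321381, 0.694834) → end (x,ẋ)=(0.670302, 0.905188)
phase 4: p=0.5972, T=0.544, ωT=1.591635, cosh=2.557683, sinh=2.354091; start (x,ẋ)=(0.670302, 0.905188) → end (x,ẋ)=(1.512484, 2.818682)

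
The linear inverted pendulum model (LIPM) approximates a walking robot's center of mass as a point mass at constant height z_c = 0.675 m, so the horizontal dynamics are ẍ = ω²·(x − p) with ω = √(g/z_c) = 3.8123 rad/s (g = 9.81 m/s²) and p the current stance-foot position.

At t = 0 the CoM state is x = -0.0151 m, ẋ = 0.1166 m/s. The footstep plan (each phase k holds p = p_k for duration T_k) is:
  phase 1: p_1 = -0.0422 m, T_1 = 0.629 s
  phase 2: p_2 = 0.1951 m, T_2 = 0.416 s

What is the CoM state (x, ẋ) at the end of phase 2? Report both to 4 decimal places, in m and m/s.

x = 1.1408, ẋ = 3.7909

phase 1: p=-0.0422, T=0.629, ωT=2.397937, cosh=5.545681, sinh=5.454775; start (x,ẋ)=(-0.015100, 0.116600) → end (x,ẋ)=(0.274923, 1.210177)
phase 2: p=0.1951, T=0.416, ωT=1.585917, cosh=2.544263, sinh=2.339503; start (x,ẋ)=(0.274923, 1.210177) → end (x,ẋ)=(1.140844, 3.790946)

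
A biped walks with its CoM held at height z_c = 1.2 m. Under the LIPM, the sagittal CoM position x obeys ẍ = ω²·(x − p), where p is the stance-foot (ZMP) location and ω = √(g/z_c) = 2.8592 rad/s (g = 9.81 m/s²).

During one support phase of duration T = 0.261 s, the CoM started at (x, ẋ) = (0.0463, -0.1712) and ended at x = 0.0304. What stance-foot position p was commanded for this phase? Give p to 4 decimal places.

ωT = 2.8592·0.261 = 0.746251; cosh(ωT) = 1.291610, sinh(ωT) = 0.817469
x(T) = p + (x₀−p)·cosh(ωT) + (ẋ₀/ω)·sinh(ωT) ⇒ p·(1 − cosh) = x(T) − x₀·cosh − (ẋ₀/ω)·sinh
numerator   = 0.0304 − (0.0463)·1.291610 − (-0.1712/2.8592)·0.817469 = 0.019546
denominator = 1 − 1.291610 = -0.291610
p = 0.019546 / -0.291610 = -0.0670

p = -0.0670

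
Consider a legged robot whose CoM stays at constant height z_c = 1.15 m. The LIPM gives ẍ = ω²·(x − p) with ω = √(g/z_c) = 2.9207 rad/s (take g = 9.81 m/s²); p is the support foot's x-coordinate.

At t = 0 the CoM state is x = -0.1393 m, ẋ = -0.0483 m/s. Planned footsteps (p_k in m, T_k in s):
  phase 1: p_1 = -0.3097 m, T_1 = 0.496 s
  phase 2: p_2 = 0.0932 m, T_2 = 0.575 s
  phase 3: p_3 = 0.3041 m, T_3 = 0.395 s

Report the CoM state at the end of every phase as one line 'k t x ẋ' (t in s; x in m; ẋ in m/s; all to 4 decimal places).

phase 1: p=-0.3097, T=0.496, ωT=1.448667, cosh=2.246160, sinh=2.011277; start (x,ẋ)=(-0.139300, -0.048300) → end (x,ẋ)=(0.039785, 0.892497)
phase 2: p=0.0932, T=0.575, ωT=1.679402, cosh=2.774418, sinh=2.587933; start (x,ẋ)=(0.039785, 0.892497) → end (x,ẋ)=(0.735816, 2.072418)
phase 3: p=0.3041, T=0.395, ωT=1.153676, cosh=1.742650, sinh=1.427175; start (x,ẋ)=(0.735816, 2.072418) → end (x,ẋ)=(2.069099, 5.411042)

1 0.4960 0.0398 0.8925
2 1.0710 0.7358 2.0724
3 1.4660 2.0691 5.4110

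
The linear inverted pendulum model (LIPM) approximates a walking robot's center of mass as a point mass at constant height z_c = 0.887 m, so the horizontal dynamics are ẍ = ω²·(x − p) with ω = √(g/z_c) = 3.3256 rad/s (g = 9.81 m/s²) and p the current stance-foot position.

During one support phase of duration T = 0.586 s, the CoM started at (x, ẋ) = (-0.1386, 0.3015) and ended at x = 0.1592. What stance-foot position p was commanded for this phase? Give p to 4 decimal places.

p = -0.1332

ωT = 3.3256·0.586 = 1.948802; cosh(ωT) = 3.581357, sinh(ωT) = 3.438912
x(T) = p + (x₀−p)·cosh(ωT) + (ẋ₀/ω)·sinh(ωT) ⇒ p·(1 − cosh) = x(T) − x₀·cosh − (ẋ₀/ω)·sinh
numerator   = 0.1592 − (-0.1386)·3.581357 − (0.3015/3.3256)·3.438912 = 0.343803
denominator = 1 − 3.581357 = -2.581357
p = 0.343803 / -2.581357 = -0.1332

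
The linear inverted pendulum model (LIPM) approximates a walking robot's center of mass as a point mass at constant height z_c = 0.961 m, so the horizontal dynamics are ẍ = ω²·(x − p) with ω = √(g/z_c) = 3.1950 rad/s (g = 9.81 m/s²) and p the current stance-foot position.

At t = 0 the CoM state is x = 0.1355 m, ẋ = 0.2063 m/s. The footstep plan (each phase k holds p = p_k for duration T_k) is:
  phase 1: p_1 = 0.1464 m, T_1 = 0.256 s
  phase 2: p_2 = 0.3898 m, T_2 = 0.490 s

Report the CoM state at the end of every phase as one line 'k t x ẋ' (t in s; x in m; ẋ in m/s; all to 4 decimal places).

phase 1: p=0.1464, T=0.256, ωT=0.817920, cosh=1.353565, sinh=0.912217; start (x,ẋ)=(0.135500, 0.206300) → end (x,ẋ)=(0.190548, 0.247472)
phase 2: p=0.3898, T=0.490, ωT=1.565550, cosh=2.497140, sinh=2.288167; start (x,ẋ)=(0.190548, 0.247472) → end (x,ẋ)=(0.069471, -0.838700)

1 0.2560 0.1905 0.2475
2 0.7460 0.0695 -0.8387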